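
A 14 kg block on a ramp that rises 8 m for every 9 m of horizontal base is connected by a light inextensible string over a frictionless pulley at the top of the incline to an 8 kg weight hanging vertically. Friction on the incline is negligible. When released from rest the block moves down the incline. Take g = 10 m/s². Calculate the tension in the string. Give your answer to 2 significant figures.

85 N

For the block on the incline: the weight component along the slope is m₁g sin 41.63° = 14 × 10 × 0.6644 = 93.016 N and the normal force is N = m₁g cos 41.63° = 104.637 N.
Newton's second law for the block (down-slope positive): 93.016 − T = 14 a. For the hanging weight (upward positive): T − 8 × 10 = 8 a.
Adding the two equations eliminates T: 13.016 = 22 a, so a = 0.5916 m/s².
Then from the hanging weight's equation, T = 8 × (10 + 0.5916) = 84.733 N.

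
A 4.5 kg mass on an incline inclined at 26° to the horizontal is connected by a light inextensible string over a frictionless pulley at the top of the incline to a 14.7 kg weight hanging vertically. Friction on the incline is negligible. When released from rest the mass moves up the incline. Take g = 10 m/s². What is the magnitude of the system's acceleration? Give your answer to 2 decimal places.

6.63 m/s²

For the mass on the incline: the weight component along the slope is m₁g sin 26° = 4.5 × 10 × 0.4384 = 19.728 N and the normal force is N = m₁g cos 26° = 40.446 N.
Newton's second law for the mass (up-slope positive): T − 19.728 = 4.5 a. For the hanging weight (downward positive): 14.7 × 10 − T = 14.7 a.
Adding the two equations eliminates T: 127.272 = 19.2 a, so a = 6.6288 m/s².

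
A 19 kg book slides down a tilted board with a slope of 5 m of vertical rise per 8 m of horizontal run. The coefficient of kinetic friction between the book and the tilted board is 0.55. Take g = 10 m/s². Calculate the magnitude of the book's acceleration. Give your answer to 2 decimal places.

0.64 m/s²

Resolving the weight along the incline: the component pulling the book down the slope is mg sin 32.01° = 19 × 10 × 0.5300 = 100.700 N, and the normal force is N = mg cos 32.01° = 19 × 10 × 0.8480 = 161.120 N.
Kinetic friction acts up the slope with magnitude f = μN = 0.55 × 161.120 = 88.616 N.
Net force along the incline is 100.700 − 88.616 = 12.084 N, so a = 12.084 / 19 = 0.6360 m/s².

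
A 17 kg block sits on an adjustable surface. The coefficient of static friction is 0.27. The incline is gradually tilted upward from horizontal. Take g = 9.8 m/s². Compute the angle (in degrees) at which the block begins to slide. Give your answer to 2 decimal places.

At the threshold of sliding, static friction is at its maximum μ_s N and exactly balances the weight component along the incline: mg sin θ = μ_s mg cos θ.
Hence tan θ = μ_s = 0.27, so θ = arctan(0.27) = 15.1096°.

15.11°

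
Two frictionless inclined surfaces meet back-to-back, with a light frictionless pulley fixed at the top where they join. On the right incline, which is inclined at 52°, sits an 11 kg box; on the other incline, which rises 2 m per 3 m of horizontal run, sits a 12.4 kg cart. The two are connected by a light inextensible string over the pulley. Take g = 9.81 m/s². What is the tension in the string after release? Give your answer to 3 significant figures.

Resolve each weight along its own incline: the 11 kg mass has component 11 × 9.81 × sin 52° = 85.034 N down its slope, and the 12.4 kg mass has 12.4 × 9.81 × sin 33.69° = 67.476 N down its slope.
The 11 kg side's 85.034 N exceeds the other side's 67.476 N, so that mass slides down and the 12.4 kg mass slides up. Taking that direction as positive, Newton's second law for the whole system gives 85.034 − 67.476 = (11 + 12.4) a, so a = 17.558 / 23.4 = 0.7503 m/s².
For the 12.4 kg mass (up-slope positive): T − 67.476 = 12.4 × 0.7503, so T = 76.780 N.

76.8 N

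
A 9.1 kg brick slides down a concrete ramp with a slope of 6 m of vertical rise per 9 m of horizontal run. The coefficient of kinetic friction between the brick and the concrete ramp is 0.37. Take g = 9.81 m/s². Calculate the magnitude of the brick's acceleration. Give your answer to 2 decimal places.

2.42 m/s²

Resolving the weight along the incline: the component pulling the brick down the slope is mg sin 33.69° = 9.1 × 9.81 × 0.5547 = 49.519 N, and the normal force is N = mg cos 33.69° = 9.1 × 9.81 × 0.8321 = 74.282 N.
Kinetic friction acts up the slope with magnitude f = μN = 0.37 × 74.282 = 27.484 N.
Net force along the incline is 49.519 − 27.484 = 22.035 N, so a = 22.035 / 9.1 = 2.4214 m/s².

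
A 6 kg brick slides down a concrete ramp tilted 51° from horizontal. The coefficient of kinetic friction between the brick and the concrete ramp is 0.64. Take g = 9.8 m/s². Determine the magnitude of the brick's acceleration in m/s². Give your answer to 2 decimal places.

Resolving the weight along the incline: the component pulling the brick down the slope is mg sin 51° = 6 × 9.8 × 0.7771 = 45.693 N, and the normal force is N = mg cos 51° = 6 × 9.8 × 0.6293 = 37.003 N.
Kinetic friction acts up the slope with magnitude f = μN = 0.64 × 37.003 = 23.682 N.
Net force along the incline is 45.693 − 23.682 = 22.011 N, so a = 22.011 / 6 = 3.6685 m/s².

3.67 m/s²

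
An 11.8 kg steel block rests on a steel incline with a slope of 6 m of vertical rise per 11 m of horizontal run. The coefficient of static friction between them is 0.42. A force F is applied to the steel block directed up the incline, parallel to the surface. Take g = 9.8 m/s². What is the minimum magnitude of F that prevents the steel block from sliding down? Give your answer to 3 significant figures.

The normal force is N = mg cos 28.61° = 101.520 N. With F at its minimum the steel block is on the verge of sliding down, so static friction is at its maximum μ_s N = 0.42 × 101.520 = 42.638 N and acts up the slope.
Equilibrium along the incline: F + μ_s N = mg sin 28.61°, so F = 55.374 − 42.638 = 12.736 N.

12.7 N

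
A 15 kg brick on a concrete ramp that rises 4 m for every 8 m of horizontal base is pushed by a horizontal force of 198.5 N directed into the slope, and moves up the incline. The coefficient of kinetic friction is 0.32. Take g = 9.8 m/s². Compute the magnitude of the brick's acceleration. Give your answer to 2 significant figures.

The horizontal push has components F cos 26.57° = 198.5 × 0.8944 = 177.538 N up the incline and F sin 26.57° = 198.5 × 0.4472 = 88.769 N pressing into the surface.
The normal force is therefore N = mg cos 26.57° + F sin 26.57° = 131.477 + 88.769 = 220.246 N, and kinetic friction down the slope is μN = 0.32 × 220.246 = 70.479 N.
Along the incline: F cos 26.57° − mg sin 26.57° − μN = ma, so 177.538 − 65.738 − 70.479 = 15 a, giving a = 2.7547 m/s².

2.8 m/s²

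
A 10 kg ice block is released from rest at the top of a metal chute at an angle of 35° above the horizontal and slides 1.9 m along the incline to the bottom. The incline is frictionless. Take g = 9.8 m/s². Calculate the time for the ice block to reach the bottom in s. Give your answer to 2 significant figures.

0.82 s

The weight component along the incline is mg sin 35° = 56.210 N and the normal force is N = mg cos 35° = 80.277 N.
With no friction, a = g sin 35° = 5.6210 m/s².
Starting from rest, L = ½at², so t = √(2L/a) = √(2 × 1.9 / 5.6210) = 0.8222 s.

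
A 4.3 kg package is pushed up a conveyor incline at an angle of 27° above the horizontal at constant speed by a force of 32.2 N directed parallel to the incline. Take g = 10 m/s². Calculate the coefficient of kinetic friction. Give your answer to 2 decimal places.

0.33

At constant speed ΣF = 0 along the incline. The applied 32.2 N acts up the slope; the weight component mg sin 27° = 19.522 N and kinetic friction μN both act down the slope.
So 32.2 = 19.522 + μ × 38.313, giving μ = (32.2 − 19.522) / 38.313 = 0.3309.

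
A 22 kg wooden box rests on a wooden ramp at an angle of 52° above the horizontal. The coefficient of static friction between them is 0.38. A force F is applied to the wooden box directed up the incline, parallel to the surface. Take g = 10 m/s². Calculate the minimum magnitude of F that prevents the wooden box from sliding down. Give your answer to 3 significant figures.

The normal force is N = mg cos 52° = 135.446 N. With F at its minimum the wooden box is on the verge of sliding down, so static friction is at its maximum μ_s N = 0.38 × 135.446 = 51.469 N and acts up the slope.
Equilibrium along the incline: F + μ_s N = mg sin 52°, so F = 173.362 − 51.469 = 121.893 N.

122 N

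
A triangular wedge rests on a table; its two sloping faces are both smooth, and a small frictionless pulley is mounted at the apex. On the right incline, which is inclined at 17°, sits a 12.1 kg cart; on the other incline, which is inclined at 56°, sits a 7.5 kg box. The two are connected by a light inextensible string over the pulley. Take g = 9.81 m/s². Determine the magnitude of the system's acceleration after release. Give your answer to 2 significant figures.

1.3 m/s²

Resolve each weight along its own incline: the 12.1 kg mass has component 12.1 × 9.81 × sin 17° = 34.705 N down its slope, and the 7.5 kg mass has 7.5 × 9.81 × sin 56° = 60.996 N down its slope.
The 7.5 kg side's 60.996 N exceeds the other side's 34.705 N, so that mass slides down and the 12.1 kg mass slides up. Taking that direction as positive, Newton's second law for the whole system gives 60.996 − 34.705 = (12.1 + 7.5) a, so a = 26.291 / 19.6 = 1.3414 m/s².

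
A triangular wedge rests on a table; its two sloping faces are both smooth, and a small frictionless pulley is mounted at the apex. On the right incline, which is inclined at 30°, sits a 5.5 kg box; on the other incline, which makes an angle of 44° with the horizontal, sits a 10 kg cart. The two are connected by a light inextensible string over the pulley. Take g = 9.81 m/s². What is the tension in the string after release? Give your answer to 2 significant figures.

Resolve each weight along its own incline: the 5.5 kg mass has component 5.5 × 9.81 × sin 30° = 26.977 N down its slope, and the 10 kg mass has 10 × 9.81 × sin 44° = 68.146 N down its slope.
The 10 kg side's 68.146 N exceeds the other side's 26.977 N, so that mass slides down and the 5.5 kg mass slides up. Taking that direction as positive, Newton's second law for the whole system gives 68.146 − 26.977 = (5.5 + 10) a, so a = 41.169 / 15.5 = 2.6561 m/s².
For the 5.5 kg mass (up-slope positive): T − 26.977 = 5.5 × 2.6561, so T = 41.586 N.

42 N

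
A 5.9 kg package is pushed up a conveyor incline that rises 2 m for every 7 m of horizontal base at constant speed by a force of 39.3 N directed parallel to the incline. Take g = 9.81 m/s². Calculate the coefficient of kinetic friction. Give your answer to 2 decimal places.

0.42

At constant speed ΣF = 0 along the incline. The applied 39.3 N acts up the slope; the weight component mg sin 15.95° = 15.901 N and kinetic friction μN both act down the slope.
So 39.3 = 15.901 + μ × 55.652, giving μ = (39.3 − 15.901) / 55.652 = 0.4205.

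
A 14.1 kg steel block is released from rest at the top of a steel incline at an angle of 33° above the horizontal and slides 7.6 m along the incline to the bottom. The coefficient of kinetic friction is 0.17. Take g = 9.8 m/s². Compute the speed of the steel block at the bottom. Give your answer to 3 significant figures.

7.74 m/s

The weight component along the incline is mg sin 33° = 75.258 N and the normal force is N = mg cos 33° = 115.887 N.
Friction up the slope is f = μN = 0.17 × 115.887 = 19.701 N, so the net downslope force is 75.258 − 19.701 = 55.557 N and a = 55.557 / 14.1 = 3.9402 m/s².
Starting from rest over a distance of 7.6 m, v² = 2aL = 2 × 3.9402 × 7.6 = 59.8910, so v = 7.7389 m/s.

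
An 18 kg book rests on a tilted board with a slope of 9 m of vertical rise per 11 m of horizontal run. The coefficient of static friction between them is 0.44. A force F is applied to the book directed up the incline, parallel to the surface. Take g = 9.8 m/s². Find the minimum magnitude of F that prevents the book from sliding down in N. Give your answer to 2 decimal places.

The normal force is N = mg cos 39.29° = 136.526 N. With F at its minimum the book is on the verge of sliding down, so static friction is at its maximum μ_s N = 0.44 × 136.526 = 60.071 N and acts up the slope.
Equilibrium along the incline: F + μ_s N = mg sin 39.29°, so F = 111.703 − 60.071 = 51.632 N.

51.63 N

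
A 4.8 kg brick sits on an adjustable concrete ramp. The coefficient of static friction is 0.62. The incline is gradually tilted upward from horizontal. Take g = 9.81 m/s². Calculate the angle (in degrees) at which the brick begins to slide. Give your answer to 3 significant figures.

At the threshold of sliding, static friction is at its maximum μ_s N and exactly balances the weight component along the incline: mg sin θ = μ_s mg cos θ.
Hence tan θ = μ_s = 0.62, so θ = arctan(0.62) = 31.7989°.

31.8°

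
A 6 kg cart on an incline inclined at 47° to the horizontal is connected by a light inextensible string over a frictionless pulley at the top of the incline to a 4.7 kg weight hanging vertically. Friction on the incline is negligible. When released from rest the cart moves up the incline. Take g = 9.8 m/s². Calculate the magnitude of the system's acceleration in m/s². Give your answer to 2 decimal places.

0.29 m/s²

For the cart on the incline: the weight component along the slope is m₁g sin 47° = 6 × 9.8 × 0.7314 = 43.006 N and the normal force is N = m₁g cos 47° = 40.102 N.
Newton's second law for the cart (up-slope positive): T − 43.006 = 6 a. For the hanging weight (downward positive): 4.7 × 9.8 − T = 4.7 a.
Adding the two equations eliminates T: 3.054 = 10.7 a, so a = 0.2854 m/s².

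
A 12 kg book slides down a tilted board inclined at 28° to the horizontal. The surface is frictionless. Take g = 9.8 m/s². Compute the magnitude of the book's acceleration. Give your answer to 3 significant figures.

Resolving the weight along the incline: the component pulling the book down the slope is mg sin 28° = 12 × 9.8 × 0.4695 = 55.213 N, and the normal force is N = mg cos 28° = 12 × 9.8 × 0.8829 = 103.829 N.
With no friction the net force along the incline is 55.213 N, so a = g sin 28° = 55.213 / 12 = 4.6011 m/s².

4.60 m/s²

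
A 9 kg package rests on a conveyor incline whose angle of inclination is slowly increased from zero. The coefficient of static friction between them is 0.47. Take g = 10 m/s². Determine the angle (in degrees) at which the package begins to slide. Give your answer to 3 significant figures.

25.2°

At the threshold of sliding, static friction is at its maximum μ_s N and exactly balances the weight component along the incline: mg sin θ = μ_s mg cos θ.
Hence tan θ = μ_s = 0.47, so θ = arctan(0.47) = 25.1735°.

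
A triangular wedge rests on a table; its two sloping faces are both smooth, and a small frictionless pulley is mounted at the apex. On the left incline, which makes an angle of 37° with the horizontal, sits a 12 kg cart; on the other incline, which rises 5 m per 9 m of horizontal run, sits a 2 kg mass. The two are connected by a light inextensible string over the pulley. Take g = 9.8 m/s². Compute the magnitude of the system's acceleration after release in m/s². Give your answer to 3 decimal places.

Resolve each weight along its own incline: the 12 kg mass has component 12 × 9.8 × sin 37° = 70.773 N down its slope, and the 2 kg mass has 2 × 9.8 × sin 29.05° = 9.519 N down its slope.
The 12 kg side's 70.773 N exceeds the other side's 9.519 N, so that mass slides down and the 2 kg mass slides up. Taking that direction as positive, Newton's second law for the whole system gives 70.773 − 9.519 = (12 + 2) a, so a = 61.254 / 14 = 4.3753 m/s².

4.375 m/s²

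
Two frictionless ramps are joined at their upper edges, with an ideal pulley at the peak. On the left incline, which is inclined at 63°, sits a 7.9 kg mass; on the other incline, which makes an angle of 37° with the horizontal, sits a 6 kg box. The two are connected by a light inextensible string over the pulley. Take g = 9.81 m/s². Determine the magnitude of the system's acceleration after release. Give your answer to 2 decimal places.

Resolve each weight along its own incline: the 7.9 kg mass has component 7.9 × 9.81 × sin 63° = 69.052 N down its slope, and the 6 kg mass has 6 × 9.81 × sin 37° = 35.423 N down its slope.
The 7.9 kg side's 69.052 N exceeds the other side's 35.423 N, so that mass slides down and the 6 kg mass slides up. Taking that direction as positive, Newton's second law for the whole system gives 69.052 − 35.423 = (7.9 + 6) a, so a = 33.629 / 13.9 = 2.4194 m/s².

2.42 m/s²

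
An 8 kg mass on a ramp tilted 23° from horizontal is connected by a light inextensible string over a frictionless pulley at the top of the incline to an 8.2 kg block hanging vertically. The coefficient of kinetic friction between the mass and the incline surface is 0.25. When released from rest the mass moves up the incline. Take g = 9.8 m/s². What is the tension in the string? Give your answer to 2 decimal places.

64.32 N

For the mass on the incline: the weight component along the slope is m₁g sin 23° = 8 × 9.8 × 0.3907 = 30.631 N and the normal force is N = m₁g cos 23° = 72.168 N.
Kinetic friction opposes the mass's motion up the incline: f = μN = 0.25 × 72.168 = 18.042 N acting down the slope.
Newton's second law for the mass (up-slope positive): T − 30.631 − 18.042 = 8 a. For the hanging block (downward positive): 8.2 × 9.8 − T = 8.2 a.
Adding the two equations eliminates T: 31.687 = 16.2 a, so a = 1.9560 m/s².
Then from the hanging block's equation, T = 8.2 × (9.8 − 1.9560) = 64.321 N.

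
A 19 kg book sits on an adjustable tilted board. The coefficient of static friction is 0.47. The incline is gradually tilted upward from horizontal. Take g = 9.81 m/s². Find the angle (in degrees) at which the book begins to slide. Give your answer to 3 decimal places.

25.174°

At the threshold of sliding, static friction is at its maximum μ_s N and exactly balances the weight component along the incline: mg sin θ = μ_s mg cos θ.
Hence tan θ = μ_s = 0.47, so θ = arctan(0.47) = 25.1735°.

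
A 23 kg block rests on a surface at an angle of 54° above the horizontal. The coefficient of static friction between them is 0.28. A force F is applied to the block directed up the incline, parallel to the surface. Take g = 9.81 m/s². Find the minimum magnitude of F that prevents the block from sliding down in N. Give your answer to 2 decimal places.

The normal force is N = mg cos 54° = 132.622 N. With F at its minimum the block is on the verge of sliding down, so static friction is at its maximum μ_s N = 0.28 × 132.622 = 37.134 N and acts up the slope.
Equilibrium along the incline: F + μ_s N = mg sin 54°, so F = 182.539 − 37.134 = 145.405 N.

145.40 N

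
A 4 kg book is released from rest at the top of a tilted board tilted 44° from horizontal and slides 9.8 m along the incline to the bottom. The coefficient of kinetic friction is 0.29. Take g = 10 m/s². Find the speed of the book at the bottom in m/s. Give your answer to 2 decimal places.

The weight component along the incline is mg sin 44° = 27.786 N and the normal force is N = mg cos 44° = 28.774 N.
Friction up the slope is f = μN = 0.29 × 28.774 = 8.344 N, so the net downslope force is 27.786 − 8.344 = 19.442 N and a = 19.442 / 4 = 4.8605 m/s².
Starting from rest over a distance of 9.8 m, v² = 2aL = 2 × 4.8605 × 9.8 = 95.2658, so v = 9.7604 m/s.

9.76 m/s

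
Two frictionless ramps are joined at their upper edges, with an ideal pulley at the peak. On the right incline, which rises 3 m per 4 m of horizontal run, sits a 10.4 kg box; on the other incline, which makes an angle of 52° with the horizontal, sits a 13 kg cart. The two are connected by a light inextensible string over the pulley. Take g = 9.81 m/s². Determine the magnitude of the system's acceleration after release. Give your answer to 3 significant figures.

Resolve each weight along its own incline: the 10.4 kg mass has component 10.4 × 9.81 × sin 36.87° = 61.214 N down its slope, and the 13 kg mass has 13 × 9.81 × sin 52° = 100.495 N down its slope.
The 13 kg side's 100.495 N exceeds the other side's 61.214 N, so that mass slides down and the 10.4 kg mass slides up. Taking that direction as positive, Newton's second law for the whole system gives 100.495 − 61.214 = (10.4 + 13) a, so a = 39.281 / 23.4 = 1.6787 m/s².

1.68 m/s²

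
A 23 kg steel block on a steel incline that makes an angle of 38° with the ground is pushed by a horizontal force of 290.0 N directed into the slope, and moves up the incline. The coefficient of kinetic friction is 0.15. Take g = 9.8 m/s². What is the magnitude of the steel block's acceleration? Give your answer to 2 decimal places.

The horizontal push has components F cos 38° = 290.0 × 0.7880 = 228.520 N up the incline and F sin 38° = 290.0 × 0.6157 = 178.553 N pressing into the surface.
The normal force is therefore N = mg cos 38° + F sin 38° = 177.615 + 178.553 = 356.168 N, and kinetic friction down the slope is μN = 0.15 × 356.168 = 53.425 N.
Along the incline: F cos 38° − mg sin 38° − μN = ma, so 228.520 − 138.779 − 53.425 = 23 a, giving a = 1.5790 m/s².

1.58 m/s²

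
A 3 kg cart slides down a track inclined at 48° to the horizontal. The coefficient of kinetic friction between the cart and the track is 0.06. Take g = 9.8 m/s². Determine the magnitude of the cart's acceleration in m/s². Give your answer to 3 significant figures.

6.89 m/s²

Resolving the weight along the incline: the component pulling the cart down the slope is mg sin 48° = 3 × 9.8 × 0.7431 = 21.847 N, and the normal force is N = mg cos 48° = 3 × 9.8 × 0.6691 = 19.672 N.
Kinetic friction acts up the slope with magnitude f = μN = 0.06 × 19.672 = 1.180 N.
Net force along the incline is 21.847 − 1.180 = 20.667 N, so a = 20.667 / 3 = 6.8890 m/s².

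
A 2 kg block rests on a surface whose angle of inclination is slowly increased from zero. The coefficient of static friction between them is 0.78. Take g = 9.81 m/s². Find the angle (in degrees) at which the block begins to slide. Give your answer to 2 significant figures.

At the threshold of sliding, static friction is at its maximum μ_s N and exactly balances the weight component along the incline: mg sin θ = μ_s mg cos θ.
Hence tan θ = μ_s = 0.78, so θ = arctan(0.78) = 37.9542°.

38°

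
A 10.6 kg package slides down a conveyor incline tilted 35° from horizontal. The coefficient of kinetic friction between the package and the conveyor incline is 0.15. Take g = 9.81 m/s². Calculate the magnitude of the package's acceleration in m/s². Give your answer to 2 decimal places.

4.42 m/s²

Resolving the weight along the incline: the component pulling the package down the slope is mg sin 35° = 10.6 × 9.81 × 0.5736 = 59.646 N, and the normal force is N = mg cos 35° = 10.6 × 9.81 × 0.8192 = 85.185 N.
Kinetic friction acts up the slope with magnitude f = μN = 0.15 × 85.185 = 12.778 N.
Net force along the incline is 59.646 − 12.778 = 46.868 N, so a = 46.868 / 10.6 = 4.4215 m/s².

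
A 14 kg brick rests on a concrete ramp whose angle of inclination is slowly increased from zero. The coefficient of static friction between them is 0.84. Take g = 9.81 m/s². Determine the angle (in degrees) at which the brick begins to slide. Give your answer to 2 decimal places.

40.03°

At the threshold of sliding, static friction is at its maximum μ_s N and exactly balances the weight component along the incline: mg sin θ = μ_s mg cos θ.
Hence tan θ = μ_s = 0.84, so θ = arctan(0.84) = 40.0303°.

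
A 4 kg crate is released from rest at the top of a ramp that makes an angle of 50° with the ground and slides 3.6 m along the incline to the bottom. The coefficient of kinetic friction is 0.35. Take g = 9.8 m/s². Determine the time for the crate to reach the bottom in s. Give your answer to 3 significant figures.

The weight component along the incline is mg sin 50° = 30.029 N and the normal force is N = mg cos 50° = 25.197 N.
Friction up the slope is f = μN = 0.35 × 25.197 = 8.819 N, so the net downslope force is 30.029 − 8.819 = 21.210 N and a = 21.210 / 4 = 5.3025 m/s².
Starting from rest, L = ½at², so t = √(2L/a) = √(2 × 3.6 / 5.3025) = 1.1653 s.

1.17 s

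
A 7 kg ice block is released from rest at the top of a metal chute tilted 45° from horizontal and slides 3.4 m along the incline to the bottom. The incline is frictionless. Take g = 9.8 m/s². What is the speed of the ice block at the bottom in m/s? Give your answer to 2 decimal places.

The weight component along the incline is mg sin 45° = 48.508 N and the normal force is N = mg cos 45° = 48.508 N.
With no friction, a = g sin 45° = 6.9296 m/s².
Starting from rest over a distance of 3.4 m, v² = 2aL = 2 × 6.9296 × 3.4 = 47.1213, so v = 6.8645 m/s.

6.86 m/s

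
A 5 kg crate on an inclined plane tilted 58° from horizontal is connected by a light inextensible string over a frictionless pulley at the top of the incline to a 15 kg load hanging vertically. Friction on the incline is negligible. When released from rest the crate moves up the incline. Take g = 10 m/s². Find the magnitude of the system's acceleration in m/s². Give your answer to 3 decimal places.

For the crate on the incline: the weight component along the slope is m₁g sin 58° = 5 × 10 × 0.8480 = 42.400 N and the normal force is N = m₁g cos 58° = 26.496 N.
Newton's second law for the crate (up-slope positive): T − 42.400 = 5 a. For the hanging load (downward positive): 15 × 10 − T = 15 a.
Adding the two equations eliminates T: 107.600 = 20 a, so a = 5.3800 m/s².

5.380 m/s²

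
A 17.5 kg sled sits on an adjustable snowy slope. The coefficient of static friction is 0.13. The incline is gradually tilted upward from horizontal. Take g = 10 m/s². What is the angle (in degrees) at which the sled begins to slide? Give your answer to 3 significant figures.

7.41°

At the threshold of sliding, static friction is at its maximum μ_s N and exactly balances the weight component along the incline: mg sin θ = μ_s mg cos θ.
Hence tan θ = μ_s = 0.13, so θ = arctan(0.13) = 7.4069°.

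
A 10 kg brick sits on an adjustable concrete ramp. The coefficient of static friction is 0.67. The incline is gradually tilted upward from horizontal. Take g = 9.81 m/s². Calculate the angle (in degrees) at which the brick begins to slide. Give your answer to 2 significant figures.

34°

At the threshold of sliding, static friction is at its maximum μ_s N and exactly balances the weight component along the incline: mg sin θ = μ_s mg cos θ.
Hence tan θ = μ_s = 0.67, so θ = arctan(0.67) = 33.8221°.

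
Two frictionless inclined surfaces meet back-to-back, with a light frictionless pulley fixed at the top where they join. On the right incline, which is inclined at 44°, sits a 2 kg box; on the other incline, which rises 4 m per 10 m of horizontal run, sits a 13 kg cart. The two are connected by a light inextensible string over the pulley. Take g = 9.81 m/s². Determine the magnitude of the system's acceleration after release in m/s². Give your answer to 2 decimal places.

2.25 m/s²

Resolve each weight along its own incline: the 2 kg mass has component 2 × 9.81 × sin 44° = 13.629 N down its slope, and the 13 kg mass has 13 × 9.81 × sin 21.80° = 47.363 N down its slope.
The 13 kg side's 47.363 N exceeds the other side's 13.629 N, so that mass slides down and the 2 kg mass slides up. Taking that direction as positive, Newton's second law for the whole system gives 47.363 − 13.629 = (2 + 13) a, so a = 33.734 / 15 = 2.2489 m/s².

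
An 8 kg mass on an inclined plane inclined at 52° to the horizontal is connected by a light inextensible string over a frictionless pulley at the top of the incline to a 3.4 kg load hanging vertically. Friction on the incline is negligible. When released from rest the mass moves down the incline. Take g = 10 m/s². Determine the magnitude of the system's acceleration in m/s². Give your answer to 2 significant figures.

2.5 m/s²

For the mass on the incline: the weight component along the slope is m₁g sin 52° = 8 × 10 × 0.7880 = 63.040 N and the normal force is N = m₁g cos 52° = 49.253 N.
Newton's second law for the mass (down-slope positive): 63.040 − T = 8 a. For the hanging load (upward positive): T − 3.4 × 10 = 3.4 a.
Adding the two equations eliminates T: 29.040 = 11.4 a, so a = 2.5474 m/s².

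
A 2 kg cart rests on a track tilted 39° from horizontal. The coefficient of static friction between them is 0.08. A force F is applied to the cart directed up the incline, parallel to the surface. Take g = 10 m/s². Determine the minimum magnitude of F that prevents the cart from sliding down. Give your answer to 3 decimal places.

The normal force is N = mg cos 39° = 15.543 N. With F at its minimum the cart is on the verge of sliding down, so static friction is at its maximum μ_s N = 0.08 × 15.543 = 1.243 N and acts up the slope.
Equilibrium along the incline: F + μ_s N = mg sin 39°, so F = 12.586 − 1.243 = 11.343 N.

11.343 N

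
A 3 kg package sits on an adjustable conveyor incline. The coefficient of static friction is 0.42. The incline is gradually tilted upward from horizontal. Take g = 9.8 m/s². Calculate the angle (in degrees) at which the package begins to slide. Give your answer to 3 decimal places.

22.782°

At the threshold of sliding, static friction is at its maximum μ_s N and exactly balances the weight component along the incline: mg sin θ = μ_s mg cos θ.
Hence tan θ = μ_s = 0.42, so θ = arctan(0.42) = 22.7824°.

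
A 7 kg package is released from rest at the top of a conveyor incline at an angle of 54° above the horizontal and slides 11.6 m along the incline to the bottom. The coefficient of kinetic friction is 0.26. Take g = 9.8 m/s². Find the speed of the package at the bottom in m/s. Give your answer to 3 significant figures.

12.2 m/s

The weight component along the incline is mg sin 54° = 55.499 N and the normal force is N = mg cos 54° = 40.322 N.
Friction up the slope is f = μN = 0.26 × 40.322 = 10.484 N, so the net downslope force is 55.499 − 10.484 = 45.015 N and a = 45.015 / 7 = 6.4307 m/s².
Starting from rest over a distance of 11.6 m, v² = 2aL = 2 × 6.4307 × 11.6 = 149.1922, so v = 12.2144 m/s.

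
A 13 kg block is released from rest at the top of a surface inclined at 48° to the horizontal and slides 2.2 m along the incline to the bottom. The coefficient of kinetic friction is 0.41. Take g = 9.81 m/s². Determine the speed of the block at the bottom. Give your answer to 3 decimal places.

4.498 m/s

The weight component along the incline is mg sin 48° = 94.773 N and the normal force is N = mg cos 48° = 85.334 N.
Friction up the slope is f = μN = 0.41 × 85.334 = 34.987 N, so the net downslope force is 94.773 − 34.987 = 59.786 N and a = 59.786 / 13 = 4.5989 m/s².
Starting from rest over a distance of 2.2 m, v² = 2aL = 2 × 4.5989 × 2.2 = 20.2352, so v = 4.4984 m/s.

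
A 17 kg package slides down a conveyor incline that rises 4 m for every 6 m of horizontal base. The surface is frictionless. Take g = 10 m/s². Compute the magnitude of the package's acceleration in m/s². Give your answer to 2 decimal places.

5.55 m/s²

Resolving the weight along the incline: the component pulling the package down the slope is mg sin 33.69° = 17 × 10 × 0.5547 = 94.299 N, and the normal force is N = mg cos 33.69° = 17 × 10 × 0.8321 = 141.457 N.
With no friction the net force along the incline is 94.299 N, so a = g sin 33.69° = 94.299 / 17 = 5.5470 m/s².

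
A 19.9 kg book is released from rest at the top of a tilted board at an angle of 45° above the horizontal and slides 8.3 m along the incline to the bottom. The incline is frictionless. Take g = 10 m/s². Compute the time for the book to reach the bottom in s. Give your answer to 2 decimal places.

1.53 s

The weight component along the incline is mg sin 45° = 140.714 N and the normal force is N = mg cos 45° = 140.714 N.
With no friction, a = g sin 45° = 7.0711 m/s².
Starting from rest, L = ½at², so t = √(2L/a) = √(2 × 8.3 / 7.0711) = 1.5322 s.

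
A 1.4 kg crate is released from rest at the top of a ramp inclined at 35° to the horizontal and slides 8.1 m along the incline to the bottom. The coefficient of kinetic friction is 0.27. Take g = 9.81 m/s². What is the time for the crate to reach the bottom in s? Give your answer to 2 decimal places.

The weight component along the incline is mg sin 35° = 7.877 N and the normal force is N = mg cos 35° = 11.250 N.
Friction up the slope is f = μN = 0.27 × 11.250 = 3.038 N, so the net downslope force is 7.877 − 3.038 = 4.839 N and a = 4.839 / 1.4 = 3.4564 m/s².
Starting from rest, L = ½at², so t = √(2L/a) = √(2 × 8.1 / 3.4564) = 2.1649 s.

2.16 s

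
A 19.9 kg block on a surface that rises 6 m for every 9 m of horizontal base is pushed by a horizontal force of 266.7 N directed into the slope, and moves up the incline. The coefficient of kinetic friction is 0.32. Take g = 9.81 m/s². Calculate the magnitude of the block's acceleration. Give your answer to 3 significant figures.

The horizontal push has components F cos 33.69° = 266.7 × 0.8321 = 221.921 N up the incline and F sin 33.69° = 266.7 × 0.5547 = 147.938 N pressing into the surface.
The normal force is therefore N = mg cos 33.69° + F sin 33.69° = 162.442 + 147.938 = 310.380 N, and kinetic friction down the slope is μN = 0.32 × 310.380 = 99.322 N.
Along the incline: F cos 33.69° − mg sin 33.69° − μN = ma, so 221.921 − 108.288 − 99.322 = 19.9 a, giving a = 0.7191 m/s².

0.719 m/s²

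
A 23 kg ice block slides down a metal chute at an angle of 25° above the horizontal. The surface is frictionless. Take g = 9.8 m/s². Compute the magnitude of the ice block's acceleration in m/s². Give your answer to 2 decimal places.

Resolving the weight along the incline: the component pulling the ice block down the slope is mg sin 25° = 23 × 9.8 × 0.4226 = 95.254 N, and the normal force is N = mg cos 25° = 23 × 9.8 × 0.9063 = 204.280 N.
With no friction the net force along the incline is 95.254 N, so a = g sin 25° = 95.254 / 23 = 4.1415 m/s².

4.14 m/s²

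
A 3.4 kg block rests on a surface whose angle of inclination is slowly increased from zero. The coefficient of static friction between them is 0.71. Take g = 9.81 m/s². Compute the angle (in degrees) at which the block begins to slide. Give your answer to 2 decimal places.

35.37°

At the threshold of sliding, static friction is at its maximum μ_s N and exactly balances the weight component along the incline: mg sin θ = μ_s mg cos θ.
Hence tan θ = μ_s = 0.71, so θ = arctan(0.71) = 35.3748°.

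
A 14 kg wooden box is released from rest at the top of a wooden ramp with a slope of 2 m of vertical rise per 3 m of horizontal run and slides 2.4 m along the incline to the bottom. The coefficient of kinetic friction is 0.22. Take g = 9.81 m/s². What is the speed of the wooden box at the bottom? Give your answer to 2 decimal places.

The weight component along the incline is mg sin 33.69° = 76.183 N and the normal force is N = mg cos 33.69° = 114.274 N.
Friction up the slope is f = μN = 0.22 × 114.274 = 25.140 N, so the net downslope force is 76.183 − 25.140 = 51.043 N and a = 51.043 / 14 = 3.6459 m/s².
Starting from rest over a distance of 2.4 m, v² = 2aL = 2 × 3.6459 × 2.4 = 17.5003, so v = 4.1833 m/s.

4.18 m/s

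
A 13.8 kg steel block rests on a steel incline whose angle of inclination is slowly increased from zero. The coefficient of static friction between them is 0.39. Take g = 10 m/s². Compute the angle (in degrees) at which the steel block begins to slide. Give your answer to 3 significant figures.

At the threshold of sliding, static friction is at its maximum μ_s N and exactly balances the weight component along the incline: mg sin θ = μ_s mg cos θ.
Hence tan θ = μ_s = 0.39, so θ = arctan(0.39) = 21.3058°.

21.3°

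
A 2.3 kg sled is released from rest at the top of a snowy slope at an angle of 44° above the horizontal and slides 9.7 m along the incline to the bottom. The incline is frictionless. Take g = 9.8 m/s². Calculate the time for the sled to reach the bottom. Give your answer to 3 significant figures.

The weight component along the incline is mg sin 44° = 15.658 N and the normal force is N = mg cos 44° = 16.214 N.
With no friction, a = g sin 44° = 6.8077 m/s².
Starting from rest, L = ½at², so t = √(2L/a) = √(2 × 9.7 / 6.8077) = 1.6881 s.

1.69 s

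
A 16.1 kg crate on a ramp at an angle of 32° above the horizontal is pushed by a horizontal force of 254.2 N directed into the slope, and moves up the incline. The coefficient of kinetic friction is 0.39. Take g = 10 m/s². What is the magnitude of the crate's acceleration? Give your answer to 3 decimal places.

The horizontal push has components F cos 32° = 254.2 × 0.8480 = 215.562 N up the incline and F sin 32° = 254.2 × 0.5299 = 134.701 N pressing into the surface.
The normal force is therefore N = mg cos 32° + F sin 32° = 136.528 + 134.701 = 271.229 N, and kinetic friction down the slope is μN = 0.39 × 271.229 = 105.779 N.
Along the incline: F cos 32° − mg sin 32° − μN = ma, so 215.562 − 85.314 − 105.779 = 16.1 a, giving a = 1.5198 m/s².

1.520 m/s²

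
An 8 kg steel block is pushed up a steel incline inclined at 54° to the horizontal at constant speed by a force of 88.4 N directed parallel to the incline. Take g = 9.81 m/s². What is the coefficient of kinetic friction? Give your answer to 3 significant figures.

0.540

At constant speed ΣF = 0 along the incline. The applied 88.4 N acts up the slope; the weight component mg sin 54° = 63.492 N and kinetic friction μN both act down the slope.
So 88.4 = 63.492 + μ × 46.129, giving μ = (88.4 − 63.492) / 46.129 = 0.5400.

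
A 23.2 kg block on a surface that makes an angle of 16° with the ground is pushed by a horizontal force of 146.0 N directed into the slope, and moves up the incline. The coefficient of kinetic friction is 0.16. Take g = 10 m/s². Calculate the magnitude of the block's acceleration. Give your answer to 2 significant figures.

1.5 m/s²

The horizontal push has components F cos 16° = 146.0 × 0.9613 = 140.350 N up the incline and F sin 16° = 146.0 × 0.2756 = 40.238 N pressing into the surface.
The normal force is therefore N = mg cos 16° + F sin 16° = 223.022 + 40.238 = 263.260 N, and kinetic friction down the slope is μN = 0.16 × 263.260 = 42.122 N.
Along the incline: F cos 16° − mg sin 16° − μN = ma, so 140.350 − 63.939 − 42.122 = 23.2 a, giving a = 1.4780 m/s².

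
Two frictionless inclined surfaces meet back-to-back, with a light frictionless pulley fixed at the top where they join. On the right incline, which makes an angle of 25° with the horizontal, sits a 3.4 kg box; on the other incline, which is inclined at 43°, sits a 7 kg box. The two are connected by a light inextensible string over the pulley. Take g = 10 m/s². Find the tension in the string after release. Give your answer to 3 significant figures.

Resolve each weight along its own incline: the 3.4 kg mass has component 3.4 × 10 × sin 25° = 14.369 N down its slope, and the 7 kg mass has 7 × 10 × sin 43° = 47.740 N down its slope.
The 7 kg side's 47.740 N exceeds the other side's 14.369 N, so that mass slides down and the 3.4 kg mass slides up. Taking that direction as positive, Newton's second law for the whole system gives 47.740 − 14.369 = (3.4 + 7) a, so a = 33.371 / 10.4 = 3.2088 m/s².
For the 3.4 kg mass (up-slope positive): T − 14.369 = 3.4 × 3.2088, so T = 25.279 N.

25.3 N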